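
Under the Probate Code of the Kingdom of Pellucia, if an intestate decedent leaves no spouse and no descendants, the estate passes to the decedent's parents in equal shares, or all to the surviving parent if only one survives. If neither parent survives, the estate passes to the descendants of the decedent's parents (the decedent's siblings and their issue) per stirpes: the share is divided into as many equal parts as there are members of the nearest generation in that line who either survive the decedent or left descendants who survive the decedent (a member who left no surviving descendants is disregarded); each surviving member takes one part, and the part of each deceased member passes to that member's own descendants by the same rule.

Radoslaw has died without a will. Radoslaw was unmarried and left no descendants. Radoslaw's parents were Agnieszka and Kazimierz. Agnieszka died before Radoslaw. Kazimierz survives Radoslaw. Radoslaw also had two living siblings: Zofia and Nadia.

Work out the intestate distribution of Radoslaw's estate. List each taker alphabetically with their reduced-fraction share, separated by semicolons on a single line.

Only one parent, Kazimierz, survives, so Kazimierz takes the entire estate. The siblings take nothing because a surviving parent has priority.

Kazimierz 1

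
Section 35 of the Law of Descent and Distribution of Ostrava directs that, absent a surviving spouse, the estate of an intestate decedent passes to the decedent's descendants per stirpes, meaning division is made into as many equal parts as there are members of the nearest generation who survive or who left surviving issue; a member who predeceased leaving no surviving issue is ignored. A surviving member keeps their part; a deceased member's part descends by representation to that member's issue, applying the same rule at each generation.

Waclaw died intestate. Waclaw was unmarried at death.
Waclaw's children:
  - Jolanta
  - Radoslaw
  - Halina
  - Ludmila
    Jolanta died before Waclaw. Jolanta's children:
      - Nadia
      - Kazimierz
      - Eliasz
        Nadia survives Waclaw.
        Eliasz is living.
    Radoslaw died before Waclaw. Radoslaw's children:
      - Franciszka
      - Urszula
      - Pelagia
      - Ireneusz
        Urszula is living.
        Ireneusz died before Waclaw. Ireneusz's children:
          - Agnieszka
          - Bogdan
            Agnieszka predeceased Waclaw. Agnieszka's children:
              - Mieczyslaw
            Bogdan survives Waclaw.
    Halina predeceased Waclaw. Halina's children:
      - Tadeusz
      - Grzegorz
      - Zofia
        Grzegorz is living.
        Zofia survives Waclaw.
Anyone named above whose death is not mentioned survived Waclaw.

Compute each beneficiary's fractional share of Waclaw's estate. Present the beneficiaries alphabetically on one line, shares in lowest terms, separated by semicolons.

Bogdan 1/32; Eliasz 1/12; Franciszka 1/16; Grzegorz 1/12; Kazimierz 1/12; Ludmila 1/4; Mieczyslaw 1/32; Nadia 1/12; Pelagia 1/16; Tadeusz 1/12; Urszula 1/16; Zofia 1/12

There is no surviving spouse, so the entire estate passes to Waclaw's descendants per stirpes.
The estate is divided into 4 equal shares of 1/4 among Jolanta, Radoslaw, Halina, Ludmila.
Jolanta predeceased; the 1/4 allotted to Jolanta's branch passes to Jolanta's issue by representation.
The 1/4 is divided into 3 equal shares of 1/12 among Nadia, Kazimierz, Eliasz.
Nadia is living and takes 1/12.
Kazimierz is living and takes 1/12.
Eliasz is living and takes 1/12.
Radoslaw predeceased; the 1/4 allotted to Radoslaw's branch passes to Radoslaw's issue by representation.
The 1/4 is divided into 4 equal shares of 1/16 among Franciszka, Urszula, Pelagia, Ireneusz.
Franciszka is living and takes 1/16.
Urszula is living and takes 1/16.
Pelagia is living and takes 1/16.
Ireneusz predeceased; the 1/16 allotted to Ireneusz's branch passes to Ireneusz's issue by representation.
The 1/16 is divided into 2 equal shares of 1/32 among Agnieszka, Bogdan.
Agnieszka predeceased; the 1/32 allotted to Agnieszka's branch passes to Agnieszka's issue by representation.
Mieczyslaw is the sole taker at this level and receives the full 1/32.
Bogdan is living and takes 1/32.
Halina predeceased; the 1/4 allotted to Halina's branch passes to Halina's issue by representation.
The 1/4 is divided into 3 equal shares of 1/12 among Tadeusz, Grzegorz, Zofia.
Tadeusz is living and takes 1/12.
Grzegorz is living and takes 1/12.
Zofia is living and takes 1/12.
Ludmila is living and takes 1/4.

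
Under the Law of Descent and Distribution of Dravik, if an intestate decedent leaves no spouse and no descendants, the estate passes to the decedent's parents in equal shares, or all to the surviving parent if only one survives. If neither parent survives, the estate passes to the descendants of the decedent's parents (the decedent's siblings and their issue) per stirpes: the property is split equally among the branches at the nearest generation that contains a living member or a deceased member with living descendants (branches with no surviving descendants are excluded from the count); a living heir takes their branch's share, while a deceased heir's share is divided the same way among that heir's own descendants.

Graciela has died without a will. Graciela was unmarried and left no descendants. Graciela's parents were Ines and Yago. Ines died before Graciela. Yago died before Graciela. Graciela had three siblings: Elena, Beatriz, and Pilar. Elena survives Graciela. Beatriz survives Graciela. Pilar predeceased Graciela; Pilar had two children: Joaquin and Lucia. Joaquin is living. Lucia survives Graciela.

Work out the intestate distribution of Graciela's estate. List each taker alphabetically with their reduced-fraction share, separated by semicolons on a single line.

Neither parent survives and there are no descendants, so the estate passes to Graciela's siblings and their issue per stirpes.
The estate is divided into 3 equal shares of 1/3 among Elena, Beatriz, Pilar.
Elena is living and takes 1/3.
Beatriz is living and takes 1/3.
Pilar predeceased; the 1/3 allotted to Pilar's branch passes to Pilar's issue by representation.
The 1/3 is divided into 2 equal shares of 1/6 among Joaquin, Lucia.
Joaquin is living and takes 1/6.
Lucia is living and takes 1/6.

Beatriz 1/3; Elena 1/3; Joaquin 1/6; Lucia 1/6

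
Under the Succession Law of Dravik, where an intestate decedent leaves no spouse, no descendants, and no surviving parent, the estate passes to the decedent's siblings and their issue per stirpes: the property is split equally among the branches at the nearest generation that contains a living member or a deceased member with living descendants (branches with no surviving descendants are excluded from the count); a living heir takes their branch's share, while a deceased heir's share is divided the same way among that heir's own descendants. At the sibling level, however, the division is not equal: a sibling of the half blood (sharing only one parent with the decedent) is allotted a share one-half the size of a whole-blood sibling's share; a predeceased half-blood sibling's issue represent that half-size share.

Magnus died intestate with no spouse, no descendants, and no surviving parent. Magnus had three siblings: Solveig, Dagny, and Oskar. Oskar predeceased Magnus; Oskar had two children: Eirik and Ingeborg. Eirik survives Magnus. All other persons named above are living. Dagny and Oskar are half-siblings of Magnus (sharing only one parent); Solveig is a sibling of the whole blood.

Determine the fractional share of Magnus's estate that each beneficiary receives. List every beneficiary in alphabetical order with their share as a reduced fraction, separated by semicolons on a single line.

Dagny 1/4; Eirik 1/8; Ingeborg 1/8; Solveig 1/2

No spouse, descendants, or parent survives, so the estate passes to Magnus's siblings per stirpes.
Half-blood siblings count for one-half the weight of whole-blood siblings at the initial division.
Dividing 1 in proportion to weights (total weight 2): Solveig (weight 1) → 1/2; Dagny (weight 1/2) → 1/4; Oskar (weight 1/2) → 1/4.
Solveig is living and takes 1/2.
Dagny is living and takes 1/4.
Oskar predeceased; the 1/4 allotted to Oskar's branch passes to Oskar's issue by representation.
The 1/4 is divided into 2 equal shares of 1/8 among Eirik, Ingeborg.
Eirik is living and takes 1/8.
Ingeborg is living and takes 1/8.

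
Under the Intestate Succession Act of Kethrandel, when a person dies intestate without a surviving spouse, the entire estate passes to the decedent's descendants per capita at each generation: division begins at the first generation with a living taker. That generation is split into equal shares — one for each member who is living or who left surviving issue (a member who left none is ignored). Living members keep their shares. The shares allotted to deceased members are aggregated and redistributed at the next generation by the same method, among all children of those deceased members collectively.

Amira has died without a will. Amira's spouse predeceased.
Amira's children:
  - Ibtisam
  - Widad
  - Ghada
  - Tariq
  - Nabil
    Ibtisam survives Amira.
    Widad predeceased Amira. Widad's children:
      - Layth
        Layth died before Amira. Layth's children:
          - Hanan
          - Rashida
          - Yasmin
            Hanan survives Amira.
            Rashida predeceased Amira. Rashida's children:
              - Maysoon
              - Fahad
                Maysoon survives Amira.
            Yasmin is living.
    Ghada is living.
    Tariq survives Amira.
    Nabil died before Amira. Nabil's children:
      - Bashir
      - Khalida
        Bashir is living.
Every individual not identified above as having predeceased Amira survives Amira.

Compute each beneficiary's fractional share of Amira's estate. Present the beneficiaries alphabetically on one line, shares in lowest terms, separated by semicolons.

Bashir 2/15; Fahad 1/45; Ghada 1/5; Hanan 2/45; Ibtisam 1/5; Khalida 2/15; Maysoon 1/45; Tariq 1/5; Yasmin 2/45

There is no surviving spouse, so the entire estate passes to Amira's descendants per capita at each generation.
At generation 1 (Ibtisam, Widad, Ghada, Tariq, Nabil) there are 5 shares of (1)/5 = 1/5 each.
Living: Ibtisam, Ghada, and Tariq — each takes 1/5.
Deceased: Widad and Nabil. Their combined 2/5 is pooled and carried to generation 2.
At generation 2 (Layth, Bashir, Khalida) there are 3 shares of (2/5)/3 = 2/15 each.
Living: Bashir and Khalida — each takes 2/15.
Deceased: Layth. That 2/15 share is carried to generation 3.
At generation 3 (Hanan, Rashida, Yasmin) there are 3 shares of (2/15)/3 = 2/45 each.
Living: Hanan and Yasmin — each takes 2/45.
Deceased: Rashida. That 2/45 share is carried to generation 4.
At generation 4 (Maysoon, Fahad) there are 2 shares of (2/45)/2 = 1/45 each.
Living: Maysoon and Fahad — each takes 1/45.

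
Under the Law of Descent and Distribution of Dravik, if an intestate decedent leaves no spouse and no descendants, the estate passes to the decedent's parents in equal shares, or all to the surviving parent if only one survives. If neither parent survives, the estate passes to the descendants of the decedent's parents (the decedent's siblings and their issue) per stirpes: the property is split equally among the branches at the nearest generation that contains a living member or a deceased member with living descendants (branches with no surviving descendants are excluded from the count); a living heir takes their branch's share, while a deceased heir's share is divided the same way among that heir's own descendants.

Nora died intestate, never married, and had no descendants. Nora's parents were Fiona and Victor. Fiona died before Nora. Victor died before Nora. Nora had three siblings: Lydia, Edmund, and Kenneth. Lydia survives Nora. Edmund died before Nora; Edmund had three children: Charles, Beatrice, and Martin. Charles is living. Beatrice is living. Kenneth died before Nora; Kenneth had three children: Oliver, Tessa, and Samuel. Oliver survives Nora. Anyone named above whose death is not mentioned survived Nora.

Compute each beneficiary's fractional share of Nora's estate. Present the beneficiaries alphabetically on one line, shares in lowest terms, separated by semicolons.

Neither parent survives and there are no descendants, so the estate passes to Nora's siblings and their issue per stirpes.
The estate is divided into 3 equal shares of 1/3 among Lydia, Edmund, Kenneth.
Lydia is living and takes 1/3.
Edmund predeceased; the 1/3 allotted to Edmund's branch passes to Edmund's issue by representation.
The 1/3 is divided into 3 equal shares of 1/9 among Charles, Beatrice, Martin.
Charles is living and takes 1/9.
Beatrice is living and takes 1/9.
Martin is living and takes 1/9.
Kenneth predeceased; the 1/3 allotted to Kenneth's branch passes to Kenneth's issue by representation.
The 1/3 is divided into 3 equal shares of 1/9 among Oliver, Tessa, Samuel.
Oliver is living and takes 1/9.
Tessa is living and takes 1/9.
Samuel is living and takes 1/9.

Beatrice 1/9; Charles 1/9; Lydia 1/3; Martin 1/9; Oliver 1/9; Samuel 1/9; Tessa 1/9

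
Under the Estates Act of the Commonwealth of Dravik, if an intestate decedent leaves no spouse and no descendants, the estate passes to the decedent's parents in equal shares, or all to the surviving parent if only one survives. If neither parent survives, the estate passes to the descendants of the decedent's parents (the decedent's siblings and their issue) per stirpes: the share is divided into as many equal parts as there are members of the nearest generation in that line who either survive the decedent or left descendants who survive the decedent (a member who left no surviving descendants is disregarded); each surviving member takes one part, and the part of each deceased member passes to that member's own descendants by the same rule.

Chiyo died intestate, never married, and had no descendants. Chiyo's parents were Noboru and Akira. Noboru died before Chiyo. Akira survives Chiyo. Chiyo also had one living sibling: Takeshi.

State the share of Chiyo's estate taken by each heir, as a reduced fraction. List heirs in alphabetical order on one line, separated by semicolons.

Akira 1

Only one parent, Akira, survives, so Akira takes the entire estate. The siblings take nothing because a surviving parent has priority.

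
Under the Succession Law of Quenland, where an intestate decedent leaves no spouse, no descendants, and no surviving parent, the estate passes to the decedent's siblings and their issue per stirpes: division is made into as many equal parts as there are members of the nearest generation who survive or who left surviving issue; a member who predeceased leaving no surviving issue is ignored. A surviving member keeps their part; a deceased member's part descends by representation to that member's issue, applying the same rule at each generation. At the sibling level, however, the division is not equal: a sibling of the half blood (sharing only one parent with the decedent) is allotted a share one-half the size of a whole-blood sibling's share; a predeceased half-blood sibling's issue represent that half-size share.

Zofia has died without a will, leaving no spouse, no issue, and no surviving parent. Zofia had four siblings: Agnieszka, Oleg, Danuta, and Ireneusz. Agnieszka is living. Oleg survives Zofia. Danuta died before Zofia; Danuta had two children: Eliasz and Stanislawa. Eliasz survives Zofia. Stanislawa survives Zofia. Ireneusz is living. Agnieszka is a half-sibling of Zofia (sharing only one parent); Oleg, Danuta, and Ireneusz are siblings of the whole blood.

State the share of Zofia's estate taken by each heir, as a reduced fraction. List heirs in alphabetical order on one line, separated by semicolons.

Agnieszka 1/7; Eliasz 1/7; Ireneusz 2/7; Oleg 2/7; Stanislawa 1/7

No spouse, descendants, or parent survives, so the estate passes to Zofia's siblings per stirpes.
Half-blood siblings count for one-half the weight of whole-blood siblings at the initial division.
Dividing 1 in proportion to weights (total weight 7/2): Agnieszka (weight 1/2) → 1/7; Oleg (weight 1) → 2/7; Danuta (weight 1) → 2/7; Ireneusz (weight 1) → 2/7.
Agnieszka is living and takes 1/7.
Oleg is living and takes 2/7.
Danuta predeceased; the 2/7 allotted to Danuta's branch passes to Danuta's issue by representation.
The 2/7 is divided into 2 equal shares of 1/7 among Eliasz, Stanislawa.
Eliasz is living and takes 1/7.
Stanislawa is living and takes 1/7.
Ireneusz is living and takes 2/7.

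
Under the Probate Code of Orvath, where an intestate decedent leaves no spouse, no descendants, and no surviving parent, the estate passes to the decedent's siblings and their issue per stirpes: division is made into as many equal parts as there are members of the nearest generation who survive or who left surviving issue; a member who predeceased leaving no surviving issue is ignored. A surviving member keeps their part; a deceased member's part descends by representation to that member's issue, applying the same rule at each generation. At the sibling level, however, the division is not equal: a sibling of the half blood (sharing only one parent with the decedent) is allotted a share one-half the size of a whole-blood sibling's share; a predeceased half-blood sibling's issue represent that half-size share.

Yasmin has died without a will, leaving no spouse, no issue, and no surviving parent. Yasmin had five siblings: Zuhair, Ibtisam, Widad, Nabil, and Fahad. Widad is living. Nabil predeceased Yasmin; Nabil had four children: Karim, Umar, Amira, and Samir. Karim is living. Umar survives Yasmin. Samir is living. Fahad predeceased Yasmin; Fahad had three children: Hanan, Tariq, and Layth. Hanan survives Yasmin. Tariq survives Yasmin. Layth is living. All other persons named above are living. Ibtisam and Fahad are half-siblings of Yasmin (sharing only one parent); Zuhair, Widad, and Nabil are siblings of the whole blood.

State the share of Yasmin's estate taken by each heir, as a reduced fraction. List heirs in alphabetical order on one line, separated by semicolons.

No spouse, descendants, or parent survives, so the estate passes to Yasmin's siblings per stirpes.
Half-blood siblings count for one-half the weight of whole-blood siblings at the initial division.
Dividing 1 in proportion to weights (total weight 4): Zuhair (weight 1) → 1/4; Ibtisam (weight 1/2) → 1/8; Widad (weight 1) → 1/4; Nabil (weight 1) → 1/4; Fahad (weight 1/2) → 1/8.
Zuhair is living and takes 1/4.
Ibtisam is living and takes 1/8.
Widad is living and takes 1/4.
Nabil predeceased; the 1/4 allotted to Nabil's branch passes to Nabil's issue by representation.
The 1/4 is divided into 4 equal shares of 1/16 among Karim, Umar, Amira, Samir.
Karim is living and takes 1/16.
Umar is living and takes 1/16.
Amira is living and takes 1/16.
Samir is living and takes 1/16.
Fahad predeceased; the 1/8 allotted to Fahad's branch passes to Fahad's issue by representation.
The 1/8 is divided into 3 equal shares of 1/24 among Hanan, Tariq, Layth.
Hanan is living and takes 1/24.
Tariq is living and takes 1/24.
Layth is living and takes 1/24.

Amira 1/16; Hanan 1/24; Ibtisam 1/8; Karim 1/16; Layth 1/24; Samir 1/16; Tariq 1/24; Umar 1/16; Widad 1/4; Zuhair 1/4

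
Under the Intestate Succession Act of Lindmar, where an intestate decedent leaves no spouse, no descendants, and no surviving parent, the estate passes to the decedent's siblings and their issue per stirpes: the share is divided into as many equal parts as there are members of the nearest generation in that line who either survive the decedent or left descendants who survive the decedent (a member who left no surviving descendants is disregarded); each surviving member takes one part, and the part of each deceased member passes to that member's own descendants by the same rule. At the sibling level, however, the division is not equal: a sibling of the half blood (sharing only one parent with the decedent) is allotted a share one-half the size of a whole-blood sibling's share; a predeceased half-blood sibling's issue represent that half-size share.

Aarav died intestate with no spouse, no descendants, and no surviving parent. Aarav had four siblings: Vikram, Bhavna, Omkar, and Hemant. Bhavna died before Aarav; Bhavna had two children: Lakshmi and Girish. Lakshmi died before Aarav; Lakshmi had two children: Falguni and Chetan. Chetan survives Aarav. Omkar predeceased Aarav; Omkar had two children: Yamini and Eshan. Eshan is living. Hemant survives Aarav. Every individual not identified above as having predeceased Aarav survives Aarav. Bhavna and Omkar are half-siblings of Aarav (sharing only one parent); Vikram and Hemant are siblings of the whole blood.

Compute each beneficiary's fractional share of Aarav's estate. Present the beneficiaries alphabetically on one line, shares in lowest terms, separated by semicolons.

Chetan 1/24; Eshan 1/12; Falguni 1/24; Girish 1/12; Hemant 1/3; Vikram 1/3; Yamini 1/12

No spouse, descendants, or parent survives, so the estate passes to Aarav's siblings per stirpes.
Half-blood siblings count for one-half the weight of whole-blood siblings at the initial division.
Dividing 1 in proportion to weights (total weight 3): Vikram (weight 1) → 1/3; Bhavna (weight 1/2) → 1/6; Omkar (weight 1/2) → 1/6; Hemant (weight 1) → 1/3.
Vikram is living and takes 1/3.
Bhavna predeceased; the 1/6 allotted to Bhavna's branch passes to Bhavna's issue by representation.
The 1/6 is divided into 2 equal shares of 1/12 among Lakshmi, Girish.
Lakshmi predeceased; the 1/12 allotted to Lakshmi's branch passes to Lakshmi's issue by representation.
The 1/12 is divided into 2 equal shares of 1/24 among Falguni, Chetan.
Falguni is living and takes 1/24.
Chetan is living and takes 1/24.
Girish is living and takes 1/12.
Omkar predeceased; the 1/6 allotted to Omkar's branch passes to Omkar's issue by representation.
The 1/6 is divided into 2 equal shares of 1/12 among Yamini, Eshan.
Yamini is living and takes 1/12.
Eshan is living and takes 1/12.
Hemant is living and takes 1/3.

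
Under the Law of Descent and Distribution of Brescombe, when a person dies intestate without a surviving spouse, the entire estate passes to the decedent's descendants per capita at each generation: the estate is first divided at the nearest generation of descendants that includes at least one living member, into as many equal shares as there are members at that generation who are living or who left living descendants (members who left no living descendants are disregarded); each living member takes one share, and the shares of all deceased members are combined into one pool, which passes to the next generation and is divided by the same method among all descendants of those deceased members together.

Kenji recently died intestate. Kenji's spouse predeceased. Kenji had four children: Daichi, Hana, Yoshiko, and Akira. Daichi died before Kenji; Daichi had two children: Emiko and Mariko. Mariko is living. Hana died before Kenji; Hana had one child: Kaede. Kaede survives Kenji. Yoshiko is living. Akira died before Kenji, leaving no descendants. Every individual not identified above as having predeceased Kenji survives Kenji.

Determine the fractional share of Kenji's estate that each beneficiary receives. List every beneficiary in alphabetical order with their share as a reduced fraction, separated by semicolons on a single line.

Emiko 2/9; Kaede 2/9; Mariko 2/9; Yoshiko 1/3

There is no surviving spouse, so the entire estate passes to Kenji's descendants per capita at each generation.
At generation 1 (Daichi, Hana, Yoshiko) there are 3 shares of (1)/3 = 1/3 each.
Living: Yoshiko — each takes 1/3.
Deceased: Daichi and Hana. Their combined 2/3 is pooled and carried to generation 2.
At generation 2 (Emiko, Mariko, Kaede) there are 3 shares of (2/3)/3 = 2/9 each.
Living: Emiko, Mariko, and Kaede — each takes 2/9.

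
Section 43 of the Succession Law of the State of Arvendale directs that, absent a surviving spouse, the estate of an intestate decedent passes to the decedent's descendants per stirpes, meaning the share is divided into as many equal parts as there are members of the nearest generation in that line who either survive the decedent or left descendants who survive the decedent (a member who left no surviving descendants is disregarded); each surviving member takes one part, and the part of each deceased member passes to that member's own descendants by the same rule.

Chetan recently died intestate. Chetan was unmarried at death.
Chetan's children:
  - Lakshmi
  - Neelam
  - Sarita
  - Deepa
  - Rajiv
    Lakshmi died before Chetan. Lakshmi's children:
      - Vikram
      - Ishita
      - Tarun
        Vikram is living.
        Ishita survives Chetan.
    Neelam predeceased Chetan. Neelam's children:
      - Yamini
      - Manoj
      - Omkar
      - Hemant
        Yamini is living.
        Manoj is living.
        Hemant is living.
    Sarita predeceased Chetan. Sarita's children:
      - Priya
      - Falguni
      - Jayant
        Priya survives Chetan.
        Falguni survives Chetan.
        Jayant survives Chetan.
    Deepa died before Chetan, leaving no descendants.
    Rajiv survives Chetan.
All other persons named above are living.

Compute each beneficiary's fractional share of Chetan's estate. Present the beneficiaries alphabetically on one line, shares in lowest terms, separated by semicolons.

There is no surviving spouse, so the entire estate passes to Chetan's descendants per stirpes.
Deepa left no surviving issue, so that branch lapses and is disregarded.
The estate is divided into 4 equal shares of 1/4 among Lakshmi, Neelam, Sarita, Rajiv.
Lakshmi predeceased; the 1/4 allotted to Lakshmi's branch passes to Lakshmi's issue by representation.
The 1/4 is divided into 3 equal shares of 1/12 among Vikram, Ishita, Tarun.
Vikram is living and takes 1/12.
Ishita is living and takes 1/12.
Tarun is living and takes 1/12.
Neelam predeceased; the 1/4 allotted to Neelam's branch passes to Neelam's issue by representation.
The 1/4 is divided into 4 equal shares of 1/16 among Yamini, Manoj, Omkar, Hemant.
Yamini is living and takes 1/16.
Manoj is living and takes 1/16.
Omkar is living and takes 1/16.
Hemant is living and takes 1/16.
Sarita predeceased; the 1/4 allotted to Sarita's branch passes to Sarita's issue by representation.
The 1/4 is divided into 3 equal shares of 1/12 among Priya, Falguni, Jayant.
Priya is living and takes 1/12.
Falguni is living and takes 1/12.
Jayant is living and takes 1/12.
Rajiv is living and takes 1/4.

Falguni 1/12; Hemant 1/16; Ishita 1/12; Jayant 1/12; Manoj 1/16; Omkar 1/16; Priya 1/12; Rajiv 1/4; Tarun 1/12; Vikram 1/12; Yamini 1/16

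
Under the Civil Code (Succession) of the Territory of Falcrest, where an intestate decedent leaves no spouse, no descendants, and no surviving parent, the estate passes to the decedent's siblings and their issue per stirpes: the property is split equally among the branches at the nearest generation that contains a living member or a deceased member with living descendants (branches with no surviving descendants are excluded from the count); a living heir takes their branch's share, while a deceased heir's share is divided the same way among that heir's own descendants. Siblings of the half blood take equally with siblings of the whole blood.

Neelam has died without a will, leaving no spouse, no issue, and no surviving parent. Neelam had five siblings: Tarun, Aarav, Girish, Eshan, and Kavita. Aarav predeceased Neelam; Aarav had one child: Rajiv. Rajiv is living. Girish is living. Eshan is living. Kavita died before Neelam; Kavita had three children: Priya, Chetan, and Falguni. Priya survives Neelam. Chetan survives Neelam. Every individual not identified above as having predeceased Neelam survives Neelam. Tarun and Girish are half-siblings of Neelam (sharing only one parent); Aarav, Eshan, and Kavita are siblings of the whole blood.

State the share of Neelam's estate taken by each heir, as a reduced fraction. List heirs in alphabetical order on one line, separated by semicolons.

No spouse, descendants, or parent survives, so the estate passes to Neelam's siblings per stirpes.
Half-blood and whole-blood siblings take equally under the stated rule.
The estate is divided into 5 equal shares of 1/5 among Tarun, Aarav, Girish, Eshan, Kavita.
Tarun is living and takes 1/5.
Aarav predeceased; the 1/5 allotted to Aarav's branch passes to Aarav's issue by representation.
Rajiv is the sole taker at this level and receives the full 1/5.
Girish is living and takes 1/5.
Eshan is living and takes 1/5.
Kavita predeceased; the 1/5 allotted to Kavita's branch passes to Kavita's issue by representation.
The 1/5 is divided into 3 equal shares of 1/15 among Priya, Chetan, Falguni.
Priya is living and takes 1/15.
Chetan is living and takes 1/15.
Falguni is living and takes 1/15.

Chetan 1/15; Eshan 1/5; Falguni 1/15; Girish 1/5; Priya 1/15; Rajiv 1/5; Tarun 1/5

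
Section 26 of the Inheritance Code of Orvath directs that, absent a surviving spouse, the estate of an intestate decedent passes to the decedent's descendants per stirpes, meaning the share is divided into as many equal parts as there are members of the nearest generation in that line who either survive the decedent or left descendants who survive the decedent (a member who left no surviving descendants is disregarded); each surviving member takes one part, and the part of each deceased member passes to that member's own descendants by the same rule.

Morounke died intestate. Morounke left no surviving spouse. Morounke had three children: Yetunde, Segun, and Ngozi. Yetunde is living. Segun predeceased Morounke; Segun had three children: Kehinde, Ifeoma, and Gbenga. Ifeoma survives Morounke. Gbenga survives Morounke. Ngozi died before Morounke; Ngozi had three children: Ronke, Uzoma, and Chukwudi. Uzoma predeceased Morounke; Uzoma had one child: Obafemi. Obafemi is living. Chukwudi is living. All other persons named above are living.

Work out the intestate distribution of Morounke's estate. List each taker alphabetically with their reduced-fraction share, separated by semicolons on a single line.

There is no surviving spouse, so the entire estate passes to Morounke's descendants per stirpes.
The estate is divided into 3 equal shares of 1/3 among Yetunde, Segun, Ngozi.
Yetunde is living and takes 1/3.
Segun predeceased; the 1/3 allotted to Segun's branch passes to Segun's issue by representation.
The 1/3 is divided into 3 equal shares of 1/9 among Kehinde, Ifeoma, Gbenga.
Kehinde is living and takes 1/9.
Ifeoma is living and takes 1/9.
Gbenga is living and takes 1/9.
Ngozi predeceased; the 1/3 allotted to Ngozi's branch passes to Ngozi's issue by representation.
The 1/3 is divided into 3 equal shares of 1/9 among Ronke, Uzoma, Chukwudi.
Ronke is living and takes 1/9.
Uzoma predeceased; the 1/9 allotted to Uzoma's branch passes to Uzoma's issue by representation.
Obafemi is the sole taker at this level and receives the full 1/9.
Chukwudi is living and takes 1/9.

Chukwudi 1/9; Gbenga 1/9; Ifeoma 1/9; Kehinde 1/9; Obafemi 1/9; Ronke 1/9; Yetunde 1/3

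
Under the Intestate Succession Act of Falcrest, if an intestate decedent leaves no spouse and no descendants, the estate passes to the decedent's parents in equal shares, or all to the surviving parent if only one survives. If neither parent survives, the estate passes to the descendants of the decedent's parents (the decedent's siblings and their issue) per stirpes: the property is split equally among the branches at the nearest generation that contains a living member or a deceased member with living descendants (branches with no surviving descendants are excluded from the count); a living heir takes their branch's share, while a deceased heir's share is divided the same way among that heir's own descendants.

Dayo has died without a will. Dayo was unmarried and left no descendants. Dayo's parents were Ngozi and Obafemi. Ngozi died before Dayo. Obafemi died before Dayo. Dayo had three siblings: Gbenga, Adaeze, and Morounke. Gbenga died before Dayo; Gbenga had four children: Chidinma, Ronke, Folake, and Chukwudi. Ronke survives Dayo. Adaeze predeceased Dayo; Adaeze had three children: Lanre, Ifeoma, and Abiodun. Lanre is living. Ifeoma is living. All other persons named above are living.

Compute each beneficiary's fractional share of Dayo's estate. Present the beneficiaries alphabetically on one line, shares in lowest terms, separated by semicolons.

Abiodun 1/9; Chidinma 1/12; Chukwudi 1/12; Folake 1/12; Ifeoma 1/9; Lanre 1/9; Morounke 1/3; Ronke 1/12

Neither parent survives and there are no descendants, so the estate passes to Dayo's siblings and their issue per stirpes.
The estate is divided into 3 equal shares of 1/3 among Gbenga, Adaeze, Morounke.
Gbenga predeceased; the 1/3 allotted to Gbenga's branch passes to Gbenga's issue by representation.
The 1/3 is divided into 4 equal shares of 1/12 among Chidinma, Ronke, Folake, Chukwudi.
Chidinma is living and takes 1/12.
Ronke is living and takes 1/12.
Folake is living and takes 1/12.
Chukwudi is living and takes 1/12.
Adaeze predeceased; the 1/3 allotted to Adaeze's branch passes to Adaeze's issue by representation.
The 1/3 is divided into 3 equal shares of 1/9 among Lanre, Ifeoma, Abiodun.
Lanre is living and takes 1/9.
Ifeoma is living and takes 1/9.
Abiodun is living and takes 1/9.
Morounke is living and takes 1/3.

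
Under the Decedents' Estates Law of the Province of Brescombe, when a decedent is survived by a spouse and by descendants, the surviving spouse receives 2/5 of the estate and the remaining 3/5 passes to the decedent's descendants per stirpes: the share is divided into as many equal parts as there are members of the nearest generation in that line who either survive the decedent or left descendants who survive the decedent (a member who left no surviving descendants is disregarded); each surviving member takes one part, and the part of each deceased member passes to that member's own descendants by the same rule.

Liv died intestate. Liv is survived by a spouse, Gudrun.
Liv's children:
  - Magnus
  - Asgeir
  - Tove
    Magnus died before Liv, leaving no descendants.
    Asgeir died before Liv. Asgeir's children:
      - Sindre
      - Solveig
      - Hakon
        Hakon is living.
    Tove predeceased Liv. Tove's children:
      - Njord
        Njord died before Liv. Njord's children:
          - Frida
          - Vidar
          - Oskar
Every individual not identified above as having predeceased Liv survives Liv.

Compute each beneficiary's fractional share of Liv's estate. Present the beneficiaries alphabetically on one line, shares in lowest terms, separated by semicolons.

Frida 1/10; Gudrun 2/5; Hakon 1/10; Oskar 1/10; Sindre 1/10; Solveig 1/10; Vidar 1/10

Gudrun, as surviving spouse, takes 2/5.
The remaining 3/5 passes to Liv's descendants per stirpes.
Magnus left no surviving issue, so that branch lapses and is disregarded.
The 3/5 is divided into 2 equal shares of 3/10 among Asgeir, Tove.
Asgeir predeceased; the 3/10 allotted to Asgeir's branch passes to Asgeir's issue by representation.
The 3/10 is divided into 3 equal shares of 1/10 among Sindre, Solveig, Hakon.
Sindre is living and takes 1/10.
Solveig is living and takes 1/10.
Hakon is living and takes 1/10.
Tove predeceased; the 3/10 allotted to Tove's branch passes to Tove's issue by representation.
Njord's line is the sole branch at this level, so the full 3/10 passes to Njord's issue by representation.
The 3/10 is divided into 3 equal shares of 1/10 among Frida, Vidar, Oskar.
Frida is living and takes 1/10.
Vidar is living and takes 1/10.
Oskar is living and takes 1/10.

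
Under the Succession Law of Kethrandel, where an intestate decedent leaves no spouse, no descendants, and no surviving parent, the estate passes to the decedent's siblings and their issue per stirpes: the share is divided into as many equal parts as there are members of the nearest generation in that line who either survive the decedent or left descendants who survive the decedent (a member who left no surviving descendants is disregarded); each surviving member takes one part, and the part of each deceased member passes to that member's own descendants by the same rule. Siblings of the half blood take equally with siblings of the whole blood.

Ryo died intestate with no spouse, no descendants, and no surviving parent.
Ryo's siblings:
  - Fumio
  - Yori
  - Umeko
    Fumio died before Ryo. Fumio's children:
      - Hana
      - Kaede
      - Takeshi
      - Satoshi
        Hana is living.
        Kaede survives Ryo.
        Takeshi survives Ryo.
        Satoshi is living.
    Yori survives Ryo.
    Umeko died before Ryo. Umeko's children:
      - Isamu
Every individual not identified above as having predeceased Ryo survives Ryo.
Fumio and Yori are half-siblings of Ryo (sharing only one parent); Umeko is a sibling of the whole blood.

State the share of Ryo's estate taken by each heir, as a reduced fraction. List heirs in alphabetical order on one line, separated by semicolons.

No spouse, descendants, or parent survives, so the estate passes to Ryo's siblings per stirpes.
Half-blood and whole-blood siblings take equally under the stated rule.
The estate is divided into 3 equal shares of 1/3 among Fumio, Yori, Umeko.
Fumio predeceased; the 1/3 allotted to Fumio's branch passes to Fumio's issue by representation.
The 1/3 is divided into 4 equal shares of 1/12 among Hana, Kaede, Takeshi, Satoshi.
Hana is living and takes 1/12.
Kaede is living and takes 1/12.
Takeshi is living and takes 1/12.
Satoshi is living and takes 1/12.
Yori is living and takes 1/3.
Umeko predeceased; the 1/3 allotted to Umeko's branch passes to Umeko's issue by representation.
Isamu is the sole taker at this level and receives the full 1/3.

Hana 1/12; Isamu 1/3; Kaede 1/12; Satoshi 1/12; Takeshi 1/12; Yori 1/3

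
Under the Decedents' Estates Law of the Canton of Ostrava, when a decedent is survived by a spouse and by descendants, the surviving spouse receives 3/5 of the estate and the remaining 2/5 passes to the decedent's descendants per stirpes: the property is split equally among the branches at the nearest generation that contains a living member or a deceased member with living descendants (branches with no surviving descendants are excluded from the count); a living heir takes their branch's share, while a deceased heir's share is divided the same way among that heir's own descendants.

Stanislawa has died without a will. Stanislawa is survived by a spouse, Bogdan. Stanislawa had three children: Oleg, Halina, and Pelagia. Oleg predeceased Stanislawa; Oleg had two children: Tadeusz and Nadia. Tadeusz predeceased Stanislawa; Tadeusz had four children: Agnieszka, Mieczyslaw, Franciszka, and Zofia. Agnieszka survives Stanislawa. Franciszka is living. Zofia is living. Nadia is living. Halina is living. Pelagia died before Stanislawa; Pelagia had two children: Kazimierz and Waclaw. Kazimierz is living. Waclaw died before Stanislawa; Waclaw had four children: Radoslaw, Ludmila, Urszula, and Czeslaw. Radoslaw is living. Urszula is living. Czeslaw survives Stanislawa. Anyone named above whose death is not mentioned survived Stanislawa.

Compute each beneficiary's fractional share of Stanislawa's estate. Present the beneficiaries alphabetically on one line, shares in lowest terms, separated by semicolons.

Bogdan, as surviving spouse, takes 3/5.
The remaining 2/5 passes to Stanislawa's descendants per stirpes.
The 2/5 is divided into 3 equal shares of 2/15 among Oleg, Halina, Pelagia.
Oleg predeceased; the 2/15 allotted to Oleg's branch passes to Oleg's issue by representation.
The 2/15 is divided into 2 equal shares of 1/15 among Tadeusz, Nadia.
Tadeusz predeceased; the 1/15 allotted to Tadeusz's branch passes to Tadeusz's issue by representation.
The 1/15 is divided into 4 equal shares of 1/60 among Agnieszka, Mieczyslaw, Franciszka, Zofia.
Agnieszka is living and takes 1/60.
Mieczyslaw is living and takes 1/60.
Franciszka is living and takes 1/60.
Zofia is living and takes 1/60.
Nadia is living and takes 1/15.
Halina is living and takes 2/15.
Pelagia predeceased; the 2/15 allotted to Pelagia's branch passes to Pelagia's issue by representation.
The 2/15 is divided into 2 equal shares of 1/15 among Kazimierz, Waclaw.
Kazimierz is living and takes 1/15.
Waclaw predeceased; the 1/15 allotted to Waclaw's branch passes to Waclaw's issue by representation.
The 1/15 is divided into 4 equal shares of 1/60 among Radoslaw, Ludmila, Urszula, Czeslaw.
Radoslaw is living and takes 1/60.
Ludmila is living and takes 1/60.
Urszula is living and takes 1/60.
Czeslaw is living and takes 1/60.

Agnieszka 1/60; Bogdan 3/5; Czeslaw 1/60; Franciszka 1/60; Halina 2/15; Kazimierz 1/15; Ludmila 1/60; Mieczyslaw 1/60; Nadia 1/15; Radoslaw 1/60; Urszula 1/60; Zofia 1/60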